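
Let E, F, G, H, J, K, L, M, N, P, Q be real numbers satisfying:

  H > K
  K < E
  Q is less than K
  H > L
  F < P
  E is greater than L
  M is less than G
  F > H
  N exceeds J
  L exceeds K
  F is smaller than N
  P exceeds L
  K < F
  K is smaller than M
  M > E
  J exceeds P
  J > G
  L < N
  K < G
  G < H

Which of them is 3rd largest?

P

The consecutive relations fix a unique order: Q < K < L < E < M < G < H < F < P < J < N.
The 3rd largest is P.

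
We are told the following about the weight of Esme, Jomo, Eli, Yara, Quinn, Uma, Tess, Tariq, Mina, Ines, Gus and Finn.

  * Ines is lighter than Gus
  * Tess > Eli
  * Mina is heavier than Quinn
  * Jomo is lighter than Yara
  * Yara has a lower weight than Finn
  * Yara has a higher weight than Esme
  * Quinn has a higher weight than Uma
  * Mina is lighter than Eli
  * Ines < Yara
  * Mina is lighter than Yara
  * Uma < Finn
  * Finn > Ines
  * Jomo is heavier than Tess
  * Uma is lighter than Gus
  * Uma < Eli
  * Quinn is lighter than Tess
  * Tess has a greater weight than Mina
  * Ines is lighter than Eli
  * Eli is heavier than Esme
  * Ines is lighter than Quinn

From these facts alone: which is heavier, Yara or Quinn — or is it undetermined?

Link the given pairs in sequence: Quinn < Mina; Mina < Eli; Eli < Tess; Tess < Jomo; Jomo < Yara.
Chaining these gives Quinn < Mina < Eli < Tess < Jomo < Yara.
So Yara is heavier.

Yara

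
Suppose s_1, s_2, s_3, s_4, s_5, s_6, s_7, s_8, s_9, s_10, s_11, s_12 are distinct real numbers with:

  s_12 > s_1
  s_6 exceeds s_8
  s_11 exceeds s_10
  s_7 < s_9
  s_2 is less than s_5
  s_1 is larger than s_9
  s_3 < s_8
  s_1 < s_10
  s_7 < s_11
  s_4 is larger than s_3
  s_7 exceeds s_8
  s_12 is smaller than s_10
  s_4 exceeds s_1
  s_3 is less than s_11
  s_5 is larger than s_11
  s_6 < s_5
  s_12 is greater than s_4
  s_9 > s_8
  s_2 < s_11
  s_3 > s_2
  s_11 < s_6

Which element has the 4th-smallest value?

s_7

Chaining the given pairs: s_2 < s_3 < s_8 < s_7 < s_9 < s_1 < s_4 < s_12 < s_10 < s_11 < s_6 < s_5.
Counting 4 from the smallest end gives s_7.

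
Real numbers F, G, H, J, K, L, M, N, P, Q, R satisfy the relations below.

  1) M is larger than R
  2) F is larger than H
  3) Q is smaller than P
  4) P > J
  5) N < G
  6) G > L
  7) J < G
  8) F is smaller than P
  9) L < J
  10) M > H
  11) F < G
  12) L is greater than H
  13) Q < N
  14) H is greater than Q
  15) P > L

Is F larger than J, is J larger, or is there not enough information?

Following every chain through J: above J we get G, P; below J we get Q, H, L.
F is not reached, and no chain runs the other way from F to J.
So the given relations leave the order of J and F undetermined.

undetermined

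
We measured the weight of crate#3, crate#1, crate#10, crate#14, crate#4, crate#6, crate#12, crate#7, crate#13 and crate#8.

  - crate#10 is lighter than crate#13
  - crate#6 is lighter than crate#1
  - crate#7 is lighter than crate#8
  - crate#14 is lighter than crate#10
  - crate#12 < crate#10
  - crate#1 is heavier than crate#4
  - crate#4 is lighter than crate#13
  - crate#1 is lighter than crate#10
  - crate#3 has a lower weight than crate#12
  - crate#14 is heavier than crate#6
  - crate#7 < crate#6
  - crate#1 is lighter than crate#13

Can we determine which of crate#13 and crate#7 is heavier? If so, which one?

Following the relations from crate#7: crate#7 < crate#6 < crate#14 < crate#10 < crate#13.
So crate#13 is heavier.

crate#13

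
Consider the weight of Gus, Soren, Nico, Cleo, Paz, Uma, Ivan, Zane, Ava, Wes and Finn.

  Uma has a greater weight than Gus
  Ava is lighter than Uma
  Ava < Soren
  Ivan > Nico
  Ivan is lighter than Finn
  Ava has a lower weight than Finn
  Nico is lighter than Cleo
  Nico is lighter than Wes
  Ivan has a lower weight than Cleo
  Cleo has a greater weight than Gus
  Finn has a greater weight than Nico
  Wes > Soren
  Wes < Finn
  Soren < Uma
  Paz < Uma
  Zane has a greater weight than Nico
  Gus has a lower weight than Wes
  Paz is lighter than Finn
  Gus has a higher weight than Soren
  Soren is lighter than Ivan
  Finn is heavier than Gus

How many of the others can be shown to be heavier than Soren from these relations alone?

6

Directly above Soren: Gus, Uma, Wes, Ivan.
One step further: Cleo, Finn (6 so far).
No other element is forced above Soren by the given relations, so the count is 6.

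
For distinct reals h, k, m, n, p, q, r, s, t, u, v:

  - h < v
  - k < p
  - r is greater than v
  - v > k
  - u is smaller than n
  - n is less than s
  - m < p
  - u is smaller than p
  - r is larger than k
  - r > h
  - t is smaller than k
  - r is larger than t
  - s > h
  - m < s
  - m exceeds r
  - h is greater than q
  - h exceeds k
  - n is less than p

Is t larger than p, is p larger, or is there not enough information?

p

Following the relations from t: t < k < v < r < m < p.
So p is larger.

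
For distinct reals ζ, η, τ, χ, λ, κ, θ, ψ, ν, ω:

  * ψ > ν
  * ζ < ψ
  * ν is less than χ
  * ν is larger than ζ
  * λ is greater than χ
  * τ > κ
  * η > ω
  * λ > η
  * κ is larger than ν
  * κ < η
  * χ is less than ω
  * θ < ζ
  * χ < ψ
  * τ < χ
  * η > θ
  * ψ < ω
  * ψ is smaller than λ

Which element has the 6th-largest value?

Piecing the relations together gives one ordering: θ < ζ < ν < κ < τ < χ < ψ < ω < η < λ.
The 6th largest is τ.

τ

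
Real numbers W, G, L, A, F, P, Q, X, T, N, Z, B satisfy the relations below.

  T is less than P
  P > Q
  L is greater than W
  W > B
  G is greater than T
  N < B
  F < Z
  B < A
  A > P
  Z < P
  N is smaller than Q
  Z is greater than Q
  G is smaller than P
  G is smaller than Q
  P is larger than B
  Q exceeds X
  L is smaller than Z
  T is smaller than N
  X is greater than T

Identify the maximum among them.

A

T is not greatest since T < N; N is not greatest since N < Q; B is not greatest since B < W; G is not greatest since G < P; X is not greatest since X < Q; W is not greatest since W < L; Q is not greatest since Q < P; F is not greatest since F < Z; L is not greatest since L < Z; Z is not greatest since Z < P; P is not greatest since P < A.
Only A has nothing above it, so A is the maximum.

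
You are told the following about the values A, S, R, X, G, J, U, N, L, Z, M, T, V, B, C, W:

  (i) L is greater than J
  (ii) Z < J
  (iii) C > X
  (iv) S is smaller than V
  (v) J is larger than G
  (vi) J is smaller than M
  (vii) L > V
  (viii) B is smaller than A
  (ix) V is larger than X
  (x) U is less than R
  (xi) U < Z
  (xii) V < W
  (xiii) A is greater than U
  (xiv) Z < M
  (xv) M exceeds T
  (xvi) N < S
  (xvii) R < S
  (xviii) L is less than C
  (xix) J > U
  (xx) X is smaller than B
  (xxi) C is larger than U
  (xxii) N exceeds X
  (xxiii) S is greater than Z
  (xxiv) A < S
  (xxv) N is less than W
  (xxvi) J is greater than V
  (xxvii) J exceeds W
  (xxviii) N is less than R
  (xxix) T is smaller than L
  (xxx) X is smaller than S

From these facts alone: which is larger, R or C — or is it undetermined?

Following the relations from R: R < S < V < W < J < L < C.
So C is larger.

C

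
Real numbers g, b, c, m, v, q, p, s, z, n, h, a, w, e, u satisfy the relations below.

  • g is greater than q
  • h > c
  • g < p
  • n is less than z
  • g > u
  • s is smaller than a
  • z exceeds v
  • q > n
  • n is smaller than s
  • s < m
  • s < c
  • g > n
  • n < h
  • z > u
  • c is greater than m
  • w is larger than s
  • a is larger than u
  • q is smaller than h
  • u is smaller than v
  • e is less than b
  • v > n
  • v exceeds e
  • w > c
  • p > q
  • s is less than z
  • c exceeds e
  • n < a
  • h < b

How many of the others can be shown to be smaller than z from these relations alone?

5

The elements the relations force below z are u, n, s, e, v — no chain reaches any other.
That is 5.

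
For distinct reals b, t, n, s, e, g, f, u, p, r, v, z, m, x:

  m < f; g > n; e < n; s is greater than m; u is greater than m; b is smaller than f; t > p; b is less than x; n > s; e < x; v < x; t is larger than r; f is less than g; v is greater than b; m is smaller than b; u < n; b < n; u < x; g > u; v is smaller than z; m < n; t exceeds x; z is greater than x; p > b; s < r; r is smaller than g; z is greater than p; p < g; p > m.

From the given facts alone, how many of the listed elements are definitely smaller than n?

5

Directly below n: m, b, u, s, e.
No other element is forced below n by the given relations, so the count is 5.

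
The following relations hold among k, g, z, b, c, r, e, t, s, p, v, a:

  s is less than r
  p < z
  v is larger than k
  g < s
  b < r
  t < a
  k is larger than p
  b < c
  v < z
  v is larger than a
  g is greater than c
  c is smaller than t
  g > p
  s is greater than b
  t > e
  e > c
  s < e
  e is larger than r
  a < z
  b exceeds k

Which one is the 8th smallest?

e

Chaining the given pairs: p < k < b < c < g < s < r < e < t < a < v < z.
Counting 8 from the smallest end gives e.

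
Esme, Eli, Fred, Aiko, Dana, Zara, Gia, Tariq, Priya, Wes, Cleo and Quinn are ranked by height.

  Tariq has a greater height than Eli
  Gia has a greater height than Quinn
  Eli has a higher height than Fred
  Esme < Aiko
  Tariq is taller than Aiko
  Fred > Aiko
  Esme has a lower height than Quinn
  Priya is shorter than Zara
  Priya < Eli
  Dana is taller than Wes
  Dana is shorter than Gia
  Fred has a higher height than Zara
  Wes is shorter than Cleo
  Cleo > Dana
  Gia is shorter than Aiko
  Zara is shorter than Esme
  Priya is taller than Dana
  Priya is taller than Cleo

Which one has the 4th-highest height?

Aiko

Chaining the given pairs: Wes < Dana < Cleo < Priya < Zara < Esme < Quinn < Gia < Aiko < Fred < Eli < Tariq.
The 4th largest is Aiko.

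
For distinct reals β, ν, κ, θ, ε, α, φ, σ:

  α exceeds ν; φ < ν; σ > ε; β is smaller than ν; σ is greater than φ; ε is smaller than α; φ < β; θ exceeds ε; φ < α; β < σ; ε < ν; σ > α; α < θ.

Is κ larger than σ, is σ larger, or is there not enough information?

Following every chain through κ: nothing is chained to κ.
σ is not reached, and no chain runs the other way from σ to κ.
So the given relations leave the order of κ and σ undetermined.

undetermined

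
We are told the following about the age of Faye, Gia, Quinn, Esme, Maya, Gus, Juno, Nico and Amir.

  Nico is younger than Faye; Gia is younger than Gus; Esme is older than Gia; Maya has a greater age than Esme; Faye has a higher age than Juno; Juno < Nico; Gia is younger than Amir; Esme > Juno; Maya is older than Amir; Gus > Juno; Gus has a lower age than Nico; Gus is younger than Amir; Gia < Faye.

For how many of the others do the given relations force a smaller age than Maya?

From Maya the given relations immediately reach Esme, Amir.
From those, Juno, Gia, Gus — 5 in total.
Nothing else is reachable below Maya; 5 in all.

5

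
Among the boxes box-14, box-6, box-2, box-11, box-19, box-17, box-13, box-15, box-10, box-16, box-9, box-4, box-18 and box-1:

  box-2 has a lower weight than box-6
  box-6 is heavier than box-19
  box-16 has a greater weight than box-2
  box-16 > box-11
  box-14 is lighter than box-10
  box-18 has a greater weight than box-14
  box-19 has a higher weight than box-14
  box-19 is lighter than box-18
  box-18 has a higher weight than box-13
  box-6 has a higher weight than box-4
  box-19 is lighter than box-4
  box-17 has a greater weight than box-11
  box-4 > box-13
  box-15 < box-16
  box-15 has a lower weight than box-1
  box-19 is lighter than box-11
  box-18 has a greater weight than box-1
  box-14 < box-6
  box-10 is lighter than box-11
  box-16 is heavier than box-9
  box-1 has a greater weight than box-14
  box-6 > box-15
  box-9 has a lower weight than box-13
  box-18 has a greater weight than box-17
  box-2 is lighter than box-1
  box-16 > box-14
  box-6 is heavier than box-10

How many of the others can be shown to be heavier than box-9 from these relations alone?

5

From box-9 the given relations immediately reach box-13, box-16.
From those, box-4, box-18 — 4 in total.
From those, box-6 — 5 in total.
No other element is forced above box-9 by the given relations, so the count is 5.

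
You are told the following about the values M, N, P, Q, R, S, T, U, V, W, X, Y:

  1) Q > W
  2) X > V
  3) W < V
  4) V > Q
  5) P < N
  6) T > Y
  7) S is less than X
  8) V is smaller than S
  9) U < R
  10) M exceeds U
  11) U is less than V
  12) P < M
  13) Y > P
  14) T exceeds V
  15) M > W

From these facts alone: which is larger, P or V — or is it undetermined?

undetermined

Following every chain through V: above V we get S, X, T; below V we get W, U, Q.
P is not reached, and no chain runs the other way from P to V.
So the given relations leave the order of V and P undetermined.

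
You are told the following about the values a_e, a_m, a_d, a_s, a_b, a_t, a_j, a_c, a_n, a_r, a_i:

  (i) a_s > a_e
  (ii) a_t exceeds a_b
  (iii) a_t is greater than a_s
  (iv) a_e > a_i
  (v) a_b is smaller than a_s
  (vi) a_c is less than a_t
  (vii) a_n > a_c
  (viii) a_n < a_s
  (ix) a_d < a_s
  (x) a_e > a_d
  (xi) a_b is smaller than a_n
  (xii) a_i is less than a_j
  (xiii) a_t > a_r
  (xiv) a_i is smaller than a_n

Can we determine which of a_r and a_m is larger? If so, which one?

undetermined

Following every chain through a_r: above a_r we get a_t.
a_m is not reached, and no chain runs the other way from a_m to a_r.
So the given relations leave the order of a_r and a_m undetermined.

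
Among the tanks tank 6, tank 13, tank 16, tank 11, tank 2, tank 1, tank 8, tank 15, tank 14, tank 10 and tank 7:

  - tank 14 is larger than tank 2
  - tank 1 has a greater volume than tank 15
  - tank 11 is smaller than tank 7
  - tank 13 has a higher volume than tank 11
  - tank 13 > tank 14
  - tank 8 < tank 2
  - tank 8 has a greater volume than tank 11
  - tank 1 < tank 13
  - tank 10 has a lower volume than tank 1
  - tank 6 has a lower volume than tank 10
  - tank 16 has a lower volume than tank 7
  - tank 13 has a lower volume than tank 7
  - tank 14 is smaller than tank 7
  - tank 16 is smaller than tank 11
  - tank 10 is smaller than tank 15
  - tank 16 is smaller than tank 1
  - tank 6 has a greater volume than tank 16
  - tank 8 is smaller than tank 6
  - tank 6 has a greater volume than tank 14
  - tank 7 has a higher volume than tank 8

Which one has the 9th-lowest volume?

tank 1

The consecutive relations fix a unique order: tank 16 < tank 11 < tank 8 < tank 2 < tank 14 < tank 6 < tank 10 < tank 15 < tank 1 < tank 13 < tank 7.
Counting 9 from the smallest end gives tank 1.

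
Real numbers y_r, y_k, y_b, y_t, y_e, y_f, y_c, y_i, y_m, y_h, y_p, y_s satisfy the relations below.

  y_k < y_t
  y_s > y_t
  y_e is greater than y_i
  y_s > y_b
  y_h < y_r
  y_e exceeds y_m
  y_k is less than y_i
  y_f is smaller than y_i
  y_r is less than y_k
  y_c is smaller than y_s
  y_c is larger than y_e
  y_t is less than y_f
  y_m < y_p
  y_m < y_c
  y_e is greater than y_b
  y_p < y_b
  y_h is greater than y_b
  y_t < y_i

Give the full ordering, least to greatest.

The consecutive links are each given: y_m < y_p; y_p < y_b; y_b < y_h; y_h < y_r; y_r < y_k; y_k < y_t; y_t < y_f; y_f < y_i; y_i < y_e; y_e < y_c; y_c < y_s.

y_m < y_p < y_b < y_h < y_r < y_k < y_t < y_f < y_i < y_e < y_c < y_s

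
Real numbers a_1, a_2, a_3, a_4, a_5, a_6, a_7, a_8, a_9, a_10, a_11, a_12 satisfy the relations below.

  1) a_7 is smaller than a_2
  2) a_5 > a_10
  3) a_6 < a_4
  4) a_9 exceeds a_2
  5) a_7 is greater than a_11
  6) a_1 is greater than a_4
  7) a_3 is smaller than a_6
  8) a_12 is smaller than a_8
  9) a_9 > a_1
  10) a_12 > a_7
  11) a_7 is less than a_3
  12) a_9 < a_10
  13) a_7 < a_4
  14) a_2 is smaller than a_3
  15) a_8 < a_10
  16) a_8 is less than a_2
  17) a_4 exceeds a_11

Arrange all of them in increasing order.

Each adjacent pair is fixed by a given relation: a_11 < a_7; a_7 < a_12; a_12 < a_8; a_8 < a_2; a_2 < a_3; a_3 < a_6; a_6 < a_4; a_4 < a_1; a_1 < a_9; a_9 < a_10; a_10 < a_5. Chaining them end to end gives the full order.

a_11 < a_7 < a_12 < a_8 < a_2 < a_3 < a_6 < a_4 < a_1 < a_9 < a_10 < a_5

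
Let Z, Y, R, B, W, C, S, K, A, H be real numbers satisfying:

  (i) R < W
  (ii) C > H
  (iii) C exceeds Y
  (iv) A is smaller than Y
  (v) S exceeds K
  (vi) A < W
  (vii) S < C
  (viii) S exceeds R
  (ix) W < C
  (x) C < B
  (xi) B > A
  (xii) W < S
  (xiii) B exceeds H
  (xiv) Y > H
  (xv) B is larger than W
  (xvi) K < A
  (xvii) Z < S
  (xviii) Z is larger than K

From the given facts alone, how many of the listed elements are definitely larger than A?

5

From A the given relations immediately reach W, Y, B.
From those, S, C — 5 in total.
Nothing else is reachable above A; 5 in all.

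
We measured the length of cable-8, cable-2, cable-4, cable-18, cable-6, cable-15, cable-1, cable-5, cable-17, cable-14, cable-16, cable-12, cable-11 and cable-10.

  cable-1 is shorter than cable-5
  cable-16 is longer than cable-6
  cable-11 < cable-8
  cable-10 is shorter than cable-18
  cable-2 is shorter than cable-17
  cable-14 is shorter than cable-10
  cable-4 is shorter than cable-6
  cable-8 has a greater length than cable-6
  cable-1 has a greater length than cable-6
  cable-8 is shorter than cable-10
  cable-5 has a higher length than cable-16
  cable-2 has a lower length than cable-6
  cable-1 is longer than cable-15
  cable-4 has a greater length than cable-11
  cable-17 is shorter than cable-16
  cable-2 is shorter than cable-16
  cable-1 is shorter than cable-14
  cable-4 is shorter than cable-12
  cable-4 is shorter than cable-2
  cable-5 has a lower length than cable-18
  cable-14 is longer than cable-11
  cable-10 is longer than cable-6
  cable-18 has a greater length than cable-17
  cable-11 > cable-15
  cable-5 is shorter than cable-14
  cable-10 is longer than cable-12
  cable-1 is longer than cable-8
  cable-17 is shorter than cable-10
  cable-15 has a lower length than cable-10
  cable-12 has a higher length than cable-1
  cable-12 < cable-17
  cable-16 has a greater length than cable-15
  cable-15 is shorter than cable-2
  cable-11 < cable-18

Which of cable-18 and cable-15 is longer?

cable-18

cable-15 < cable-11 < cable-4 < cable-2 < cable-6 < cable-8 < cable-1 < cable-12 < cable-17 < cable-16 < cable-5 < cable-14 < cable-10 < cable-18, by transitivity through cable-11, cable-4, cable-2, cable-6, cable-8, cable-1, cable-12, cable-17, cable-16, cable-5, cable-14, cable-10.
So cable-15 < cable-18; cable-18 is the longer of the two.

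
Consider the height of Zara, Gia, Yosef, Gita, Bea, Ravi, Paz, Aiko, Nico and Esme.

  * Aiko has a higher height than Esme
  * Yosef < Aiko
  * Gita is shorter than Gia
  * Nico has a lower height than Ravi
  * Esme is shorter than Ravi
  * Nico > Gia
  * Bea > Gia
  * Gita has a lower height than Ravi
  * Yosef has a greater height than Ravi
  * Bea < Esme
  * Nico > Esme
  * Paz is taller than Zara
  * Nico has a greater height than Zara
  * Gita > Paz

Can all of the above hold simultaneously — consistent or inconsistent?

consistent

Every relation is compatible with Zara < Paz < Gita < Gia < Bea < Esme < Nico < Ravi < Yosef < Aiko; the set is consistent.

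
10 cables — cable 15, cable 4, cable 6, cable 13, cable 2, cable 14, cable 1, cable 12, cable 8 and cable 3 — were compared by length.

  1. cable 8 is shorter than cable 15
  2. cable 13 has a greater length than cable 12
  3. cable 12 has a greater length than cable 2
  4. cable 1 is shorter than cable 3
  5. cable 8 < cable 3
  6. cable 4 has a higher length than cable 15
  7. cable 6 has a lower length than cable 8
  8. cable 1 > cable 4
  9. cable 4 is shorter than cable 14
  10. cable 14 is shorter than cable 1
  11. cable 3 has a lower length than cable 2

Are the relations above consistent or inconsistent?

consistent

Every relation is compatible with cable 6 < cable 8 < cable 15 < cable 4 < cable 14 < cable 1 < cable 3 < cable 2 < cable 12 < cable 13; the set is consistent.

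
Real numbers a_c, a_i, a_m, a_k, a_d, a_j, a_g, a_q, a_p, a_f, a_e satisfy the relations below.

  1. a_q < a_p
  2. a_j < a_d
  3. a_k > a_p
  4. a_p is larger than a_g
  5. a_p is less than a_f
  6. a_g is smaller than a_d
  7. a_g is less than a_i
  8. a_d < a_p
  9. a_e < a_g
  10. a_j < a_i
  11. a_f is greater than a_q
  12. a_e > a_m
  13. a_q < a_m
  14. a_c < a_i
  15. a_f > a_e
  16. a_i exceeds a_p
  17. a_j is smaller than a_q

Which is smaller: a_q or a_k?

Link the given pairs in sequence: a_q < a_m; a_m < a_e; a_e < a_g; a_g < a_d; a_d < a_p; a_p < a_k.
Together: a_q < a_m < a_e < a_g < a_d < a_p < a_k.
So a_q < a_k; a_q is the smaller of the two.

a_q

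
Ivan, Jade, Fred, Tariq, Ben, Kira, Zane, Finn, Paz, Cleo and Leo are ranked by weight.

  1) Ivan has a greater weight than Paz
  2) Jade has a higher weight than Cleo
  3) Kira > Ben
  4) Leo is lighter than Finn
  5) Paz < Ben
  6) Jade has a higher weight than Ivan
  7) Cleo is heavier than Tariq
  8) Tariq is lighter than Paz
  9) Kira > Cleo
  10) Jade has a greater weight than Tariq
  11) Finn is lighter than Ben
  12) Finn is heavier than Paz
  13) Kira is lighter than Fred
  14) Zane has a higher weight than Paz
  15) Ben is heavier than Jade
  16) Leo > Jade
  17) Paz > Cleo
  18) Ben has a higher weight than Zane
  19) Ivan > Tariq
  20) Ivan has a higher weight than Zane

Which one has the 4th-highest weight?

Finn

Piecing the relations together gives one ordering: Tariq < Cleo < Paz < Zane < Ivan < Jade < Leo < Finn < Ben < Kira < Fred.
Counting 4 from the largest end gives Finn.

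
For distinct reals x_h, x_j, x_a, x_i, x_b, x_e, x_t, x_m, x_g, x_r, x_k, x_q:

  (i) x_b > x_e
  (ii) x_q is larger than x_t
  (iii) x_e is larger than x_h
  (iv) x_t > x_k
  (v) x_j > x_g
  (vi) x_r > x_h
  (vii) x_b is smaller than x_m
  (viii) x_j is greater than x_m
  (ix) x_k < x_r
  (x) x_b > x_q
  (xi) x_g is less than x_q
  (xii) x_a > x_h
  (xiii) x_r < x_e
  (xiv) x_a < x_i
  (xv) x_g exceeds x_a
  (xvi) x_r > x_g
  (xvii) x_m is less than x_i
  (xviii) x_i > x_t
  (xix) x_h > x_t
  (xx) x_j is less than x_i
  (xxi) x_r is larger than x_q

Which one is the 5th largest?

The consecutive relations fix a unique order: x_k < x_t < x_h < x_a < x_g < x_q < x_r < x_e < x_b < x_m < x_j < x_i.
The 5th largest is x_e.

x_e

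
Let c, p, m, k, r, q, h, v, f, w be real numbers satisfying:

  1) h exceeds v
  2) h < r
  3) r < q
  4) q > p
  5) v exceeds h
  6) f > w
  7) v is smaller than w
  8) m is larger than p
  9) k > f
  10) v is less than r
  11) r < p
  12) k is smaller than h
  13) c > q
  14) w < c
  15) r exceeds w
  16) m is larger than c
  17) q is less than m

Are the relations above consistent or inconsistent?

inconsistent

We have h < v stated directly, yet also v < w < f < k < h by chaining the others — so v < h. Contradiction.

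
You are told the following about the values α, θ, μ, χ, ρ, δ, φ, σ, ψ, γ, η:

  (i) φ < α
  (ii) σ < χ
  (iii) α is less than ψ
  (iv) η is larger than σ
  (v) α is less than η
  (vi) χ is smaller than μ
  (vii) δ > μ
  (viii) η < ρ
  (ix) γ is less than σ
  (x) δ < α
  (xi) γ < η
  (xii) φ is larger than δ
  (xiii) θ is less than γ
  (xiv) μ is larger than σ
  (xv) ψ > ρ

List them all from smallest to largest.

θ < γ < σ < χ < μ < δ < φ < α < η < ρ < ψ

Each adjacent pair is fixed by a given relation: θ < γ; γ < σ; σ < χ; χ < μ; μ < δ; δ < φ; φ < α; α < η; η < ρ; ρ < ψ. Chaining them end to end gives the full order.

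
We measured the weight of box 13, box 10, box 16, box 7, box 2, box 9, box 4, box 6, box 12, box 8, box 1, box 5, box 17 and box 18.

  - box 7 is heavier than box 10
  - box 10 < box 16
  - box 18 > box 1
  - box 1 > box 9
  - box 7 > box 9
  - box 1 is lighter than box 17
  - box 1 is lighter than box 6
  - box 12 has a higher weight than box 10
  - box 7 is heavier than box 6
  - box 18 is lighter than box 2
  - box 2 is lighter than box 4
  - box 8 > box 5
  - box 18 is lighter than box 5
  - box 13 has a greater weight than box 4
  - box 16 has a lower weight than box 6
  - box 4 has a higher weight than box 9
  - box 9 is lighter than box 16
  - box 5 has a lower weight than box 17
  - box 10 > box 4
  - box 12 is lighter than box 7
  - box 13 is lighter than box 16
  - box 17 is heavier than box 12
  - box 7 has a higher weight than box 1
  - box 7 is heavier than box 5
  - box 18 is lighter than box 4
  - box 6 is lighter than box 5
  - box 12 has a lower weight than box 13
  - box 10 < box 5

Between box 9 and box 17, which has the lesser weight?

box 9

Link the given pairs in sequence: box 9 < box 1; box 1 < box 18; box 18 < box 2; box 2 < box 4; box 4 < box 10; box 10 < box 12; box 12 < box 13; box 13 < box 16; box 16 < box 6; box 6 < box 5; box 5 < box 17.
Chaining these gives box 9 < box 1 < box 18 < box 2 < box 4 < box 10 < box 12 < box 13 < box 16 < box 6 < box 5 < box 17.
So box 9 < box 17; box 9 is the lighter of the two.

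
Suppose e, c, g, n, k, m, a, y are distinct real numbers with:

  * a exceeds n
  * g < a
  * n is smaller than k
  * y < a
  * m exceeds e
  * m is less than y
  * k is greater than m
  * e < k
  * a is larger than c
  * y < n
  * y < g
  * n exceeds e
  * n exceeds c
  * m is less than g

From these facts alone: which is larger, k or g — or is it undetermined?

undetermined

Following every chain through g: above g we get a; below g we get e, m, y.
k is not reached, and no chain runs the other way from k to g.
So the given relations leave the order of g and k undetermined.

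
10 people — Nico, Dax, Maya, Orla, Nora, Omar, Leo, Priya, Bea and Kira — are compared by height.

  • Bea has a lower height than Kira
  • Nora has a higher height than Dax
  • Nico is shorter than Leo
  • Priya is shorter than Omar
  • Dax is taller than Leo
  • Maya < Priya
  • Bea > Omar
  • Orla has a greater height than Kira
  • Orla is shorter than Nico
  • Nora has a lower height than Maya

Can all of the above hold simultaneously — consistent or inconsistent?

Chaining the given relations yields Nora < Maya < Priya < Omar < Bea < Kira < Orla < Nico < Leo < Dax, so Nora < Dax. But one relation states Dax < Nora. These cannot both hold.

inconsistent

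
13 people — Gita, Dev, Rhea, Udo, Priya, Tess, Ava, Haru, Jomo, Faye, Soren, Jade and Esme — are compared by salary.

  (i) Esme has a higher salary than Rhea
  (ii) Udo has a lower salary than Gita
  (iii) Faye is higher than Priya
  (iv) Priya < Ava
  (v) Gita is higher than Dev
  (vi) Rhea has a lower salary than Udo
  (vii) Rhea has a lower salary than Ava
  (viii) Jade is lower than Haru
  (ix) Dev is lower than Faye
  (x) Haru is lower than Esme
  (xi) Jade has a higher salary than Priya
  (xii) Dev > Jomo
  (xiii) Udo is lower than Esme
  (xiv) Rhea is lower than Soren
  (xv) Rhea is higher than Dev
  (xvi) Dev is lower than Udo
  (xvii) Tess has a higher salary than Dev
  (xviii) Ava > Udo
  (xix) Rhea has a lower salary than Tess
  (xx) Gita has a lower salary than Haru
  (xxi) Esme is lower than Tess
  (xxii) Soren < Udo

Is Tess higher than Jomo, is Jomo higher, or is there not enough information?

The relevant relations are Jomo < Dev; Dev < Rhea; Rhea < Soren; Soren < Udo; Udo < Gita; Gita < Haru; Haru < Esme; Esme < Tess.
Together: Jomo < Dev < Rhea < Soren < Udo < Gita < Haru < Esme < Tess.
So Tess is higher.

Tess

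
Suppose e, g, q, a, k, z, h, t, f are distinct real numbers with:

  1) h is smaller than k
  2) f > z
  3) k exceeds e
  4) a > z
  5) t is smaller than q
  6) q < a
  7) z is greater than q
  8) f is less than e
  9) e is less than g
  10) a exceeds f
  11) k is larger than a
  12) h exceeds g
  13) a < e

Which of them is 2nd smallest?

q

The consecutive relations fix a unique order: t < q < z < f < a < e < g < h < k.
The 2nd smallest is q.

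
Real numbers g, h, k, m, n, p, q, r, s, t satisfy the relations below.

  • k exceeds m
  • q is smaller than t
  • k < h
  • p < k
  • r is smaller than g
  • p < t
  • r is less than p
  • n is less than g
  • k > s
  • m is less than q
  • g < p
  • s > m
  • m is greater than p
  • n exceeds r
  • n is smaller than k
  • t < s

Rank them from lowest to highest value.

r < n < g < p < m < q < t < s < k < h

Each adjacent pair is fixed by a given relation: r < n; n < g; g < p; p < m; m < q; q < t; t < s; s < k; k < h. Chaining them end to end gives the full order.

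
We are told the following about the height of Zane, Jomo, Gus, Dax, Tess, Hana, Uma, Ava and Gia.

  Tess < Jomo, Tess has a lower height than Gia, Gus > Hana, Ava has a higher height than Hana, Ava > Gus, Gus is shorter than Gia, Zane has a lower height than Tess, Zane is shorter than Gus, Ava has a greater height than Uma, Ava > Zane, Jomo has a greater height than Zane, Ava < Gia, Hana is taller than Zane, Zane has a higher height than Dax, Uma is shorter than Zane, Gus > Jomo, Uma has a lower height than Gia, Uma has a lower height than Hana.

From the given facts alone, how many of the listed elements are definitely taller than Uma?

The elements the relations force above Uma are Zane, Tess, Jomo, Hana, Gus, Ava, Gia — no chain reaches any other.
That is 7.

7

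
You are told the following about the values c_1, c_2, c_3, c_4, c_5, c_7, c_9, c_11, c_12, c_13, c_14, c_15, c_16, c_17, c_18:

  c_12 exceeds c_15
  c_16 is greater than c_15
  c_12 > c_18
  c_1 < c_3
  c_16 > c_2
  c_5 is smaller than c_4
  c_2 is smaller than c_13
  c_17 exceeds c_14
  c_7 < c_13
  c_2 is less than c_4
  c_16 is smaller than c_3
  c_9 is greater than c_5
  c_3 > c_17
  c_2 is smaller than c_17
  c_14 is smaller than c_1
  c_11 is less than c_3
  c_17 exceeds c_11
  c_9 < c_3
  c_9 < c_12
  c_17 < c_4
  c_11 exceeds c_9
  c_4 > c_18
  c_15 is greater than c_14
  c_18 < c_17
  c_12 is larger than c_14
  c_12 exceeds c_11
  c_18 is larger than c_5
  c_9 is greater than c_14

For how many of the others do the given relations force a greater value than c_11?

Directly above c_11: c_17, c_12, c_3.
One step further: c_4 (4 so far).
Nothing else is reachable above c_11; 4 in all.

4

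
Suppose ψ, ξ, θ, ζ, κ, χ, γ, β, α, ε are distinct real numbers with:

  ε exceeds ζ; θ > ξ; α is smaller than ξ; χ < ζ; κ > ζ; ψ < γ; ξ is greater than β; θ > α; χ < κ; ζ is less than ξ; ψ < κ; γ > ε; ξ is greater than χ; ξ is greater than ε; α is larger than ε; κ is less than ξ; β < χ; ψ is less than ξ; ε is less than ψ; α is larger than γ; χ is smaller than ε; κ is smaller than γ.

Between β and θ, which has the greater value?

Link the given pairs in sequence: β < χ; χ < ζ; ζ < ε; ε < ψ; ψ < κ; κ < γ; γ < α; α < ξ; ξ < θ.
Chaining these gives β < χ < ζ < ε < ψ < κ < γ < α < ξ < θ.
So β < θ; θ is the larger of the two.

θ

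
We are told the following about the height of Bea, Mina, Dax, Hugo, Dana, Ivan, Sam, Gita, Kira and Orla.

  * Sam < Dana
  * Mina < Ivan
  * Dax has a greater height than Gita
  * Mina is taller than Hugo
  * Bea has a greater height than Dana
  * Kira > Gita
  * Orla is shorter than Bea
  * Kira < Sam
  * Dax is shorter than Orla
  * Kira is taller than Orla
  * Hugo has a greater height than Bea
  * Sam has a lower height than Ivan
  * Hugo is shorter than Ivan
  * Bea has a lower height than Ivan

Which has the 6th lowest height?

Piecing the relations together gives one ordering: Gita < Dax < Orla < Kira < Sam < Dana < Bea < Hugo < Mina < Ivan.
The 6th smallest is Dana.

Dana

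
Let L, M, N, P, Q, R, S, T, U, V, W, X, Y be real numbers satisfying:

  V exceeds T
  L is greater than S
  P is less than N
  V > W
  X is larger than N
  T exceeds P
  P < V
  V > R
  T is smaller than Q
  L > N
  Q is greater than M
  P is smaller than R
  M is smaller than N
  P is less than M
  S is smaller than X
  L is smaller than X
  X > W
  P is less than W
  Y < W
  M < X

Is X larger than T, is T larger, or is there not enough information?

Following every chain through T: above T we get Q, V; below T we get P.
X is not reached, and no chain runs the other way from X to T.
So the given relations leave the order of T and X undetermined.

undetermined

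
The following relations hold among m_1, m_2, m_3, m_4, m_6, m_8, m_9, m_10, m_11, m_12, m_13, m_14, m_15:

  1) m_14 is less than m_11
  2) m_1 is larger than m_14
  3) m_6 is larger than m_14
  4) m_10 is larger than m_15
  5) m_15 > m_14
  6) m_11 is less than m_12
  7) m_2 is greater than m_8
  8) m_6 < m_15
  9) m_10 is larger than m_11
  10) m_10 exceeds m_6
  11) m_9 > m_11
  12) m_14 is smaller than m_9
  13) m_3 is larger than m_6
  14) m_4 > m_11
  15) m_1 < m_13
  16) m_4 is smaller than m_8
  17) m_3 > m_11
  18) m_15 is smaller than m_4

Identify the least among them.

m_14

m_11 is not least since m_14 < m_11; m_12 is not least since m_11 < m_12; m_1 is not least since m_14 < m_1; m_6 is not least since m_14 < m_6; m_3 is not least since m_11 < m_3; m_13 is not least since m_1 < m_13; m_15 is not least since m_14 < m_15; m_9 is not least since m_11 < m_9; m_4 is not least since m_11 < m_4; m_8 is not least since m_4 < m_8; m_2 is not least since m_8 < m_2; m_10 is not least since m_11 < m_10.
Only m_14 has nothing below it, so m_14 is the least.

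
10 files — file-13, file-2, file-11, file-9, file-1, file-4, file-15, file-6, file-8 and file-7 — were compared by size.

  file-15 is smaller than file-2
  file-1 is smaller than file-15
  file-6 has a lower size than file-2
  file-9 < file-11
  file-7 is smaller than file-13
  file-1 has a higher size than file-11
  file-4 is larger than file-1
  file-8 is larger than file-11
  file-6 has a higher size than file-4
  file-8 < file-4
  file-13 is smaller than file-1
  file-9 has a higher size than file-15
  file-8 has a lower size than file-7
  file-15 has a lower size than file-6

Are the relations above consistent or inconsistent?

Chaining the given relations yields file-15 < file-9 < file-11 < file-8 < file-7 < file-13 < file-1, so file-15 < file-1. But one relation states file-1 < file-15. These cannot both hold.

inconsistent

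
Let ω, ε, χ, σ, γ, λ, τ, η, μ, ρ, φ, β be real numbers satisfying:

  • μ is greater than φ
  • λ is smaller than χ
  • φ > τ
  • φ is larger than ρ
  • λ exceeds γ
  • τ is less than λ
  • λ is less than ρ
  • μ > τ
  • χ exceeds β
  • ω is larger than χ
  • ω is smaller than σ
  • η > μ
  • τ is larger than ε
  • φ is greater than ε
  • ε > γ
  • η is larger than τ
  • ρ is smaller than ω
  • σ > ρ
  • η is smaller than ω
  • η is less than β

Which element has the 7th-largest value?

Piecing the relations together gives one ordering: γ < ε < τ < λ < ρ < φ < μ < η < β < χ < ω < σ.
Counting 7 from the largest end gives φ.

φ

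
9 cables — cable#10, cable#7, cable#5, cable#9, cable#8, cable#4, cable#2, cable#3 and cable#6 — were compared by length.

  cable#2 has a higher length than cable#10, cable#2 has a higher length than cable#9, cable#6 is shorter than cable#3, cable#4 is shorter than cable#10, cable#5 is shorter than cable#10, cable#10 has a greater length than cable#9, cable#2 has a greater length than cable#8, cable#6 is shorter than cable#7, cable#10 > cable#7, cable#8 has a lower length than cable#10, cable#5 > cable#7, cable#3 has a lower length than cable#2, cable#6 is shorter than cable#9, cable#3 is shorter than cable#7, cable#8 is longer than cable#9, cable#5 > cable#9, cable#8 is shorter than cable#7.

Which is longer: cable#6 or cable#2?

cable#6 < cable#9 and cable#9 < cable#8 give cable#6 < cable#8.
With cable#8 < cable#7: cable#6 < cable#9 < cable#8 < cable#7.
With cable#7 < cable#5: cable#6 < cable#9 < cable#8 < cable#7 < cable#5.
Then cable#5 < cable#10 extends the chain to cable#10.
Then cable#10 < cable#2 extends the chain to cable#2.
So cable#6 < cable#2; cable#2 is the longer of the two.

cable#2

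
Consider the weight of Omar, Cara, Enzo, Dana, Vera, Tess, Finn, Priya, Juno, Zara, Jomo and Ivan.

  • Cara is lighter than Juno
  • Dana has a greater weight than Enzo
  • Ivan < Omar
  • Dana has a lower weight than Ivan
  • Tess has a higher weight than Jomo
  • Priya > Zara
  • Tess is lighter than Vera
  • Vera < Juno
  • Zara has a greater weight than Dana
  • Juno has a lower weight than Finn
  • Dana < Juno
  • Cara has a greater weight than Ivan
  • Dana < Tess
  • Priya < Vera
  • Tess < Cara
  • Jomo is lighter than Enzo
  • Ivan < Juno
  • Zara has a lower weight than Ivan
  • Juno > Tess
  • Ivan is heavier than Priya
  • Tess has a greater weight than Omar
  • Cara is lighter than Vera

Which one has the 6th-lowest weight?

Piecing the relations together gives one ordering: Jomo < Enzo < Dana < Zara < Priya < Ivan < Omar < Tess < Cara < Vera < Juno < Finn.
The 6th smallest is Ivan.

Ivan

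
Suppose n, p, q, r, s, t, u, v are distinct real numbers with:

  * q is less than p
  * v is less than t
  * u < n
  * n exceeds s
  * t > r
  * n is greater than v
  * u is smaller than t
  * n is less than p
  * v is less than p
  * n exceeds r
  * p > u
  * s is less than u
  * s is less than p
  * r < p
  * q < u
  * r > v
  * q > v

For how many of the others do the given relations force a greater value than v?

The elements the relations force above v are q, u, r, n, t, p — no chain reaches any other.
That is 6.

6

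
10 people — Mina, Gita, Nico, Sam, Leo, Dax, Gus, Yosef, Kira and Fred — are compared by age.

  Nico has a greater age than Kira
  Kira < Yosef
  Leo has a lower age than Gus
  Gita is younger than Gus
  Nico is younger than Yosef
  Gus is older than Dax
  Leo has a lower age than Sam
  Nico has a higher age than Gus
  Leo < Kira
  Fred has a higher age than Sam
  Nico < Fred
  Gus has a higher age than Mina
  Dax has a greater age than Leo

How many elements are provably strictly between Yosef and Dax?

2

The relations place Dax below Yosef. An element lies strictly between them when it is forced above Dax and also forced below Yosef.
Above Dax: {Gus, Nico, Fred}. Below Yosef: {Leo, Kira, Mina, Gita, Gus, Nico}.
Intersection: {Gus, Nico} — 2.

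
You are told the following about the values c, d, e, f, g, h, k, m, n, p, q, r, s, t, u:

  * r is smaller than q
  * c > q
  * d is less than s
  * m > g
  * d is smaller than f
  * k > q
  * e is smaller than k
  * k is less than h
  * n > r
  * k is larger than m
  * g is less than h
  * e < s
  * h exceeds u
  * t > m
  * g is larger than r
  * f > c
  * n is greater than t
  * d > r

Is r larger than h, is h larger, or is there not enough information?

r < g < m < k < h, by transitivity through g, m, k.
So h is larger.

h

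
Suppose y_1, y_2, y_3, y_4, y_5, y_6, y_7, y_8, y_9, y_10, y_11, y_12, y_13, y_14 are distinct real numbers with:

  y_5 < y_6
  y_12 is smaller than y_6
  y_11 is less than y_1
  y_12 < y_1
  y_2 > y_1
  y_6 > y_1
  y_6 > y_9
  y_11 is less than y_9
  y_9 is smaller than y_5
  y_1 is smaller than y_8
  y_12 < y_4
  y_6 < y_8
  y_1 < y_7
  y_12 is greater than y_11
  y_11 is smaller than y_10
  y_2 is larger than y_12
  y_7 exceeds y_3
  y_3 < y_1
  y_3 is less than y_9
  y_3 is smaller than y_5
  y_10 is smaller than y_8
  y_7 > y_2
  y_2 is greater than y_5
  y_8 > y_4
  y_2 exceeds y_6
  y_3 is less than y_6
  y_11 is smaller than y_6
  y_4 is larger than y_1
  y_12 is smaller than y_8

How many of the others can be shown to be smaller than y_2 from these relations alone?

7

The elements the relations force below y_2 are y_11, y_3, y_9, y_12, y_1, y_5, y_6 — no chain reaches any other.
That is 7.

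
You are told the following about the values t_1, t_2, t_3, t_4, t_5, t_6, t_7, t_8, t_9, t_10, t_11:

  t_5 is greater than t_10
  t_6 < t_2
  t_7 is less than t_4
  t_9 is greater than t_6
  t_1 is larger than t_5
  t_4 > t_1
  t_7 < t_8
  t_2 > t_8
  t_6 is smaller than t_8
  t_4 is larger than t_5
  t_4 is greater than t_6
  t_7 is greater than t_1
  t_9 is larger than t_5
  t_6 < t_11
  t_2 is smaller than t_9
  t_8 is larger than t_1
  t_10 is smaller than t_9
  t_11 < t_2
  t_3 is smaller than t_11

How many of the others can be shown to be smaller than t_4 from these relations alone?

Directly below t_4: t_5, t_1, t_6, t_7.
One step further: t_10 (5 so far).
No other element is forced below t_4 by the given relations, so the count is 5.

5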